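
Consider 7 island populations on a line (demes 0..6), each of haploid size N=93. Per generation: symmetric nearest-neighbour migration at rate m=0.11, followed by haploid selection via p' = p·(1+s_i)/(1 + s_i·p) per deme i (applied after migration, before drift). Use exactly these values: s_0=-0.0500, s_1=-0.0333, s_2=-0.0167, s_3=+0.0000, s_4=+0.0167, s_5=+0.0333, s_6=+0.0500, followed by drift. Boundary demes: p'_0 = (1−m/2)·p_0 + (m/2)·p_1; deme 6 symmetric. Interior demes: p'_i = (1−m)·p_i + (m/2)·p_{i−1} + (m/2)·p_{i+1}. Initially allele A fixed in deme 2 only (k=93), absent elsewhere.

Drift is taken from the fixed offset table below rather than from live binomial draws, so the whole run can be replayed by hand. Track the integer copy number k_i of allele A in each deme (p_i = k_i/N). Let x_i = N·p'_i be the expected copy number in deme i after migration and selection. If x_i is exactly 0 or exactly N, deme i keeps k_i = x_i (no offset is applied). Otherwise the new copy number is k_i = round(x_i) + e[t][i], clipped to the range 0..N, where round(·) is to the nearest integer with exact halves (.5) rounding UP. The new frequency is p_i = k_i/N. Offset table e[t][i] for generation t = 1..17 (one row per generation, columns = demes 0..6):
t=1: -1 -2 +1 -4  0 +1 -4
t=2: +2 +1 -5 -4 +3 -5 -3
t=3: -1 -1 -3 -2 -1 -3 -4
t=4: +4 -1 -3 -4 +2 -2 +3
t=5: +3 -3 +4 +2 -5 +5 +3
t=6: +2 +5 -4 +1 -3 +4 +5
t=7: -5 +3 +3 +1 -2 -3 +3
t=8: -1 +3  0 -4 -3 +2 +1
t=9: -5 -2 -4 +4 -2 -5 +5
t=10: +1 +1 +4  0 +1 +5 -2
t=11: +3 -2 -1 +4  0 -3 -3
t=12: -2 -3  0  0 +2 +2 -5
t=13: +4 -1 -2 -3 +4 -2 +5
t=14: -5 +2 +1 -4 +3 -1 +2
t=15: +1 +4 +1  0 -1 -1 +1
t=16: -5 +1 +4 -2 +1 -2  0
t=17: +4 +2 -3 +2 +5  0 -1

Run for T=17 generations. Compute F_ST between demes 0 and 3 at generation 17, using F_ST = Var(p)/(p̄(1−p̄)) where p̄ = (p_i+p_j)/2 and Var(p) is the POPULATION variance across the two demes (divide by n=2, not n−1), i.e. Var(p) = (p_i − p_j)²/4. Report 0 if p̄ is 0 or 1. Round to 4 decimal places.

t=0: k=[0 0 93 0 0 0 0]
t=1: x=[0.0000 4.9537 82.6157 5.1150 0.0000 0.0000 0.0000] k=[0 3 84 1 0 0 0]
t=2: x=[0.1568 7.0657 74.7341 5.5100 0.0559 0.0000 0.0000] k=[2 8 70 2 3 0 0]
t=3: x=[2.2163 10.7537 62.5058 5.7950 2.8250 0.1705 0.0000] k=[1 10 60 4 2 0 0]
t=4: x=[1.4214 11.8991 53.7886 6.9700 2.0327 0.1137 0.0000] k=[5 11 51 3 4 0 0]
t=5: x=[5.0781 12.4990 45.7685 5.6950 3.7847 0.2273 0.0000] k=[8 9 50 8 0 5 0]
t=6: x=[7.6855 10.8706 45.0437 9.8700 0.7268 4.5909 0.2887] k=[10 16 41 11 0 9 5]
t=7: x=[9.8683 16.5786 37.5972 12.0450 1.1181 8.5356 5.4657] k=[5 20 41 13 0 6 8]
t=8: x=[5.5511 19.7971 37.9262 13.8250 1.0623 5.9601 8.2495] k=[5 23 38 10 0 8 9]
t=9: x=[5.7089 22.2566 35.2656 10.9900 1.0064 7.8472 9.3473] k=[1 20 31 15 0 3 14]
t=10: x=[1.9449 19.0420 29.1767 15.0550 1.0064 3.5502 13.9642] k=[3 20 33 15 2 9 12]
t=11: x=[3.7462 19.2577 30.9463 15.2750 3.1500 9.0439 12.3482] k=[7 17 30 19 3 6 9]
t=12: x=[7.2017 16.6960 28.3470 18.7250 4.1096 6.1865 9.2329] k=[5 14 28 19 6 8 4]
t=13: x=[5.2357 13.8705 26.4153 18.7800 6.9305 7.9037 4.4210] k=[9 13 24 16 11 6 9]
t=14: x=[8.8026 13.0016 22.6651 16.1650 11.1617 6.6391 9.2329] k=[4 15 24 12 14 6 11]
t=15: x=[4.3856 14.4713 22.5560 12.7700 13.6417 6.9220 11.1967] k=[5 18 24 13 13 6 12]
t=16: x=[5.4460 17.1365 22.7741 13.6050 12.7967 6.9220 12.1771] k=[0 18 27 12 14 5 12]
t=17: x=[0.9410 17.0288 25.3681 12.9350 13.5860 6.0630 12.1201] k=[5 19 22 15 19 6 11]

0.0301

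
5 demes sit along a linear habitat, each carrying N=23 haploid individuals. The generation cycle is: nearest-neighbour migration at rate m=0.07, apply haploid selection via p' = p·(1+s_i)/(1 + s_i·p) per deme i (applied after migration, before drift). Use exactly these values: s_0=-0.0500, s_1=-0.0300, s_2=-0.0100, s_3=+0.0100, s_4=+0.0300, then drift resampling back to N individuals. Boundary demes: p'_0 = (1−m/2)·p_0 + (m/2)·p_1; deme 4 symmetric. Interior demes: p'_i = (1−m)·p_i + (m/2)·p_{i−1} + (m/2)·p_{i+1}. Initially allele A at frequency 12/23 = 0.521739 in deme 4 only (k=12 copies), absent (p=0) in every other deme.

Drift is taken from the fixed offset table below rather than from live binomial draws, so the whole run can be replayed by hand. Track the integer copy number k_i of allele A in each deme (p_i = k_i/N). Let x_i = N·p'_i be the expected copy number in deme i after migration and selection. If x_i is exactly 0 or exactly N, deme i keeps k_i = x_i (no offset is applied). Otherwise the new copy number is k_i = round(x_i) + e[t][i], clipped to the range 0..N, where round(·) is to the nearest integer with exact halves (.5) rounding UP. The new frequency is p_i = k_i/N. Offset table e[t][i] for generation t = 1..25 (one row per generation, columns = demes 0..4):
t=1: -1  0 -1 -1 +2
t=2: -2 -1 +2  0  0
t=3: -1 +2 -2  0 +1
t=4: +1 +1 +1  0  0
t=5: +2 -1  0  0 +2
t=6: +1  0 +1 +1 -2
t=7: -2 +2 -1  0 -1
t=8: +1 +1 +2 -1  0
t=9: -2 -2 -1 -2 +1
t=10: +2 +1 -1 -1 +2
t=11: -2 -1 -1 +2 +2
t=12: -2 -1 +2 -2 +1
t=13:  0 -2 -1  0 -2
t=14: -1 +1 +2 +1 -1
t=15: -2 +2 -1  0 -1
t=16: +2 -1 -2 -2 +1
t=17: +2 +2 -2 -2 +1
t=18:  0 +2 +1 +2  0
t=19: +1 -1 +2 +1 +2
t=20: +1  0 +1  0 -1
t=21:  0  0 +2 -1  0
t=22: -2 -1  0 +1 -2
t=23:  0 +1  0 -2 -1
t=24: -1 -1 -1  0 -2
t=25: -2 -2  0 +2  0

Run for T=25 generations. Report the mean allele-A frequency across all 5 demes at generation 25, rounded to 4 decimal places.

0.2348

t=0: k=[0 0 0 0 12]
t=1: x=[0.0000 0.0000 0.0000 0.4241 11.7499] k=[0 0 0 0 14]
t=2: x=[0.0000 0.0000 0.0000 0.4948 13.6743] k=[0 0 0 0 14]
t=3: x=[0.0000 0.0000 0.0000 0.4948 13.6743] k=[0 0 0 0 15]
t=4: x=[0.0000 0.0000 0.0000 0.5301 14.6330] k=[0 0 0 1 15]
t=5: x=[0.0000 0.0000 0.0347 1.4686 14.6677] k=[0 0 0 1 17]
t=6: x=[0.0000 0.0000 0.0347 1.5392 16.5777] k=[0 0 1 3 15]
t=7: x=[0.0000 0.0340 1.0251 3.3786 14.7371] k=[0 2 0 3 14]
t=8: x=[0.0665 1.8086 0.1733 3.3081 13.7788] k=[1 3 2 2 14]
t=9: x=[1.0189 2.8188 2.0164 2.4416 13.7440] k=[0 1 1 0 15]
t=10: x=[0.0333 0.9372 0.9558 0.5655 14.6330] k=[2 2 0 0 17]
t=11: x=[1.9083 1.8768 0.0693 0.6008 16.5432] k=[0 1 0 3 19]
t=12: x=[0.0333 0.9032 0.1386 3.4843 18.5471] k=[0 0 2 1 20]
t=13: x=[0.0000 0.0679 1.8776 1.7157 19.4252] k=[0 0 1 2 17]
t=14: x=[0.0000 0.0340 0.9904 2.5122 16.6123] k=[0 1 3 4 16]
t=15: x=[0.0333 1.0053 2.9391 4.4204 15.7278] k=[0 3 2 4 15]
t=16: x=[0.0998 2.7846 2.0859 4.3500 14.7719] k=[2 2 0 2 16]
t=17: x=[1.9083 1.8768 0.1386 2.4416 15.6585] k=[4 4 0 0 17]
t=18: x=[3.8333 3.7631 0.1386 0.6008 16.5432] k=[4 6 1 3 17]
t=19: x=[3.9010 5.6246 1.2332 3.4491 16.6468] k=[5 5 3 4 19]
t=20: x=[4.8022 4.8131 3.0781 4.5261 18.5815] k=[6 5 4 5 18]
t=21: x=[5.7412 4.8818 4.0364 5.4613 17.6670] k=[6 5 6 4 18]
t=22: x=[5.7412 4.9506 5.8510 4.5965 17.6326] k=[4 4 6 6 16]
t=23: x=[3.8333 3.9690 5.8859 6.3958 15.7970] k=[4 5 6 4 15]
t=24: x=[3.8672 4.8818 5.8510 4.4909 14.7719] k=[3 4 5 4 13]
t=25: x=[2.9024 3.9003 4.8912 4.3852 12.8529] k=[1 2 5 6 13]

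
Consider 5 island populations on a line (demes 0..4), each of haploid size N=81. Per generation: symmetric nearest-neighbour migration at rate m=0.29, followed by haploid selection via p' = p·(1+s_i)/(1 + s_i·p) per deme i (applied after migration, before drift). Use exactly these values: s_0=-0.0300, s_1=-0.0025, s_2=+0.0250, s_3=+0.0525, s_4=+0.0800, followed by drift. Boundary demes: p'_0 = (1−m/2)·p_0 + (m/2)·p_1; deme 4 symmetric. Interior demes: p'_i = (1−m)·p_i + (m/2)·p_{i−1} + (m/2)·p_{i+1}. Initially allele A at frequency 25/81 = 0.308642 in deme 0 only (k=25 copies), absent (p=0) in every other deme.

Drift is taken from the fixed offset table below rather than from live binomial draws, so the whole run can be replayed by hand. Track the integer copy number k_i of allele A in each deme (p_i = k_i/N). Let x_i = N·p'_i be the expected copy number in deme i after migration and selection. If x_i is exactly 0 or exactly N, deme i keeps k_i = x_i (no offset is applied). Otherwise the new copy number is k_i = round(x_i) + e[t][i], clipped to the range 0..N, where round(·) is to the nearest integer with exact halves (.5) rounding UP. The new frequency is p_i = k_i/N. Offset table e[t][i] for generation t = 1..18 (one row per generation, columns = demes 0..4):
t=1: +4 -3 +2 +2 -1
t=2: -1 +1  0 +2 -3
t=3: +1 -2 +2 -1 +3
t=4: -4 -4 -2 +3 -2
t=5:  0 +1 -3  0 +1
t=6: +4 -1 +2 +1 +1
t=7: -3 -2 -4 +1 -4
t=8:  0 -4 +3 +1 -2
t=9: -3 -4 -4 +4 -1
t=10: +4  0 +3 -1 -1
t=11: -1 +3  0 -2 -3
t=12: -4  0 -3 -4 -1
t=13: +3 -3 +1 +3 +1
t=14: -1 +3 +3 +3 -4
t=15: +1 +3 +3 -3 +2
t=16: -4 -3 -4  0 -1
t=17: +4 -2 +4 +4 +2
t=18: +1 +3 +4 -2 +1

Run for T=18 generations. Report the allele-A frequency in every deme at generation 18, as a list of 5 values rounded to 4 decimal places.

[0.0617, 0.0617, 0.1235, 0.0617, 0.0741]

t=0: k=[25 0 0 0 0]
t=1: x=[20.8992 3.6163 0.0000 0.0000 0.0000] k=[25 1 0 0 0]
t=2: x=[21.0421 4.3247 0.1486 0.0000 0.0000] k=[20 5 0 0 0]
t=3: x=[17.4052 6.4352 0.7430 0.0000 0.0000] k=[18 4 3 0 0]
t=4: x=[15.5831 5.8714 2.7754 0.4577 0.0000] k=[12 2 1 3 0]
t=5: x=[10.2736 3.2971 1.4702 2.3909 0.4696] k=[10 4 0 2 1]
t=6: x=[8.8861 4.2798 0.8915 1.6455 1.2352] k=[13 3 3 3 2]
t=7: x=[11.2516 4.4395 3.0722 2.9993 2.3117] k=[8 2 0 4 0]
t=8: x=[6.9344 2.5738 0.8915 2.9836 0.6260] k=[7 0 4 4 0]
t=9: x=[5.8183 1.5911 3.5018 3.5916 0.6260] k=[3 0 0 8 0]
t=10: x=[2.4904 0.4339 1.1886 5.9563 1.2514] k=[6 0 4 5 0]
t=11: x=[4.9856 1.4464 3.6501 4.3352 0.7824] k=[4 4 4 2 0]
t=12: x=[3.8858 3.9905 3.7984 2.1023 0.3131] k=[0 4 1 0 0]
t=13: x=[0.5627 2.9778 1.3217 0.1526 0.0000] k=[4 0 2 3 0]
t=14: x=[3.3216 0.8678 1.9003 2.5431 0.4696] k=[2 4 5 6 0]
t=15: x=[2.2232 3.8458 5.1171 5.2298 0.9388] k=[3 7 8 2 3]
t=16: x=[3.4772 6.5499 7.1442 3.1671 3.0747] k=[0 4 3 3 2]
t=17: x=[0.5627 3.2671 3.2205 2.9993 2.3117] k=[5 1 7 7 4]
t=18: x=[4.2944 2.4441 6.2714 6.8804 4.7689] k=[5 5 10 5 6]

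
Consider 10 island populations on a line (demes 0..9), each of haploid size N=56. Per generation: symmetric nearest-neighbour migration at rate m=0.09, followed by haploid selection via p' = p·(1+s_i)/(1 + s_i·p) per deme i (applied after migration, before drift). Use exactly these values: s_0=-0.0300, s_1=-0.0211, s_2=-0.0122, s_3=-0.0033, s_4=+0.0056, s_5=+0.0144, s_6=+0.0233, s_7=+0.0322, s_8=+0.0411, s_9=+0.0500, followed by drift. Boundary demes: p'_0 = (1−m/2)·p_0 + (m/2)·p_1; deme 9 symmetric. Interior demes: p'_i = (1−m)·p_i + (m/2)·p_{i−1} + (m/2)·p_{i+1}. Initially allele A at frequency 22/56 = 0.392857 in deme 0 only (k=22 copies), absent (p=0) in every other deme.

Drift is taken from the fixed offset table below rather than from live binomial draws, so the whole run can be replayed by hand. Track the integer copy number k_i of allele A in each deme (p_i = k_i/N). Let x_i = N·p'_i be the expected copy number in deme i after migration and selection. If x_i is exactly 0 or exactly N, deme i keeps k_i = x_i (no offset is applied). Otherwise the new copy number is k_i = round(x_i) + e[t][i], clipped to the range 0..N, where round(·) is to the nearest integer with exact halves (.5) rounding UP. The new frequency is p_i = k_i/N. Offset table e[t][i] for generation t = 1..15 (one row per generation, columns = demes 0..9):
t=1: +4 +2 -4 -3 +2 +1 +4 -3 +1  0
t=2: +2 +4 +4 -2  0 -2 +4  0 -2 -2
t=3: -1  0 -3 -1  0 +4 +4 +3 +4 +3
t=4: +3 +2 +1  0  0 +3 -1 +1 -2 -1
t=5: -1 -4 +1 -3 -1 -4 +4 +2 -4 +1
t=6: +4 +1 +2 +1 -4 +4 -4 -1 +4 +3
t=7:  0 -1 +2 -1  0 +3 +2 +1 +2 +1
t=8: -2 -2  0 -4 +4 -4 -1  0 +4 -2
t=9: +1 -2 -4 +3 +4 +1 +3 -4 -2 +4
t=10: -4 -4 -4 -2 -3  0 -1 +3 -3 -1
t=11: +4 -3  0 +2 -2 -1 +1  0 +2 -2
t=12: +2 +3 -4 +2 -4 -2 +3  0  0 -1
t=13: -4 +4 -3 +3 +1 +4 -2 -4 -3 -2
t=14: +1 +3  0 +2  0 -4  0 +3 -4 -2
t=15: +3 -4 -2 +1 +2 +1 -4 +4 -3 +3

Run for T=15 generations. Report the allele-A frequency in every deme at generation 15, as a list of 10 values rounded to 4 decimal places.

[0.3393, 0.1429, 0.0000, 0.1607, 0.0536, 0.0179, 0.0000, 0.0000, 0.0000, 0.0000]

t=0: k=[22 0 0 0 0 0 0 0 0 0]
t=1: x=[20.6117 0.9695 0.0000 0.0000 0.0000 0.0000 0.0000 0.0000 0.0000 0.0000] k=[25 3 0 0 0 0 0 0 0 0]
t=2: x=[23.5932 3.7791 0.1334 0.0000 0.0000 0.0000 0.0000 0.0000 0.0000 0.0000] k=[26 8 4 0 0 0 0 0 0 0]
t=3: x=[24.7685 8.4755 3.9546 0.1794 0.0000 0.0000 0.0000 0.0000 0.0000 0.0000] k=[24 8 1 0 0 0 0 0 0 0]
t=4: x=[22.8668 8.2538 1.2549 0.0449 0.0000 0.0000 0.0000 0.0000 0.0000 0.0000] k=[26 10 2 0 0 0 0 0 0 0]
t=5: x=[24.8583 10.1811 2.2434 0.0897 0.0000 0.0000 0.0000 0.0000 0.0000 0.0000] k=[24 6 3 0 0 0 0 0 0 0]
t=6: x=[22.7773 6.5506 2.9653 0.1346 0.0000 0.0000 0.0000 0.0000 0.0000 0.0000] k=[27 8 5 1 0 0 0 0 0 0]
t=7: x=[25.7209 8.5641 4.8998 1.1313 0.0453 0.0000 0.0000 0.0000 0.0000 0.0000] k=[26 8 7 0 0 0 0 0 0 0]
t=8: x=[24.7685 8.6085 6.6577 0.3140 0.0000 0.0000 0.0000 0.0000 0.0000 0.0000] k=[23 7 7 0 0 0 0 0 0 0]
t=9: x=[21.8727 7.5792 6.6131 0.3140 0.0000 0.0000 0.0000 0.0000 0.0000 0.0000] k=[23 6 3 3 0 0 0 0 0 0]
t=10: x=[21.8280 6.5064 3.0989 2.8560 0.1358 0.0000 0.0000 0.0000 0.0000 0.0000] k=[18 3 0 1 0 0 0 0 0 0]
t=11: x=[16.9627 3.4699 0.1778 0.9070 0.0453 0.0000 0.0000 0.0000 0.0000 0.0000] k=[21 0 0 3 0 0 0 0 0 0]
t=12: x=[19.6646 0.9254 0.1334 2.7214 0.1358 0.0000 0.0000 0.0000 0.0000 0.0000] k=[22 4 0 5 0 0 0 0 0 0]
t=13: x=[20.7903 4.5402 0.4001 4.5362 0.2263 0.0000 0.0000 0.0000 0.0000 0.0000] k=[17 9 0 8 1 0 0 0 0 0]
t=14: x=[16.2860 8.7957 0.7558 7.3040 1.2769 0.0456 0.0000 0.0000 0.0000 0.0000] k=[17 12 1 9 1 0 0 0 0 0]
t=15: x=[16.4193 11.5335 1.8331 8.2567 1.3222 0.0456 0.0000 0.0000 0.0000 0.0000] k=[19 8 0 9 3 1 0 0 0 0]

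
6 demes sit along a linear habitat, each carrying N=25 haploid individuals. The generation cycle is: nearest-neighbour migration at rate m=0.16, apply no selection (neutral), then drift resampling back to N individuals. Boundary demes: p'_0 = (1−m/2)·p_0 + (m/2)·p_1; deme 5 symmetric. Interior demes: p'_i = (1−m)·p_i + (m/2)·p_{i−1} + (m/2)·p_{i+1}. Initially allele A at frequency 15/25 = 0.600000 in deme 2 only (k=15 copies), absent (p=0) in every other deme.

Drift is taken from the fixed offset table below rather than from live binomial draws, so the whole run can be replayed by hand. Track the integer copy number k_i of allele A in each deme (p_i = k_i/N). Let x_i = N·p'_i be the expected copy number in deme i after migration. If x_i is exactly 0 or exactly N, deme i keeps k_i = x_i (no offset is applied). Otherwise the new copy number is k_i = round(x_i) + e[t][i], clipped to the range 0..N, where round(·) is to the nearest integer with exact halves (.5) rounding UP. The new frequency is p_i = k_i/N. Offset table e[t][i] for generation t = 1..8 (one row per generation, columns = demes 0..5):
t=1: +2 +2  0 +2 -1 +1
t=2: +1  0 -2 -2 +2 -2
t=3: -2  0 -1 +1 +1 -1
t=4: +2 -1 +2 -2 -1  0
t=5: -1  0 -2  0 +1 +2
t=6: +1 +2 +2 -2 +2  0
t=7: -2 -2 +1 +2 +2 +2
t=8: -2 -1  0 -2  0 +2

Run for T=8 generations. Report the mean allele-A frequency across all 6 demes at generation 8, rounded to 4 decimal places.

t=0: k=[0 0 15 0 0 0]
t=1: x=[0.0000 1.2000 12.6000 1.2000 0.0000 0.0000] k=[0 3 13 3 0 0]
t=2: x=[0.2400 3.5600 11.4000 3.5600 0.2400 0.0000] k=[1 4 9 2 2 0]
t=3: x=[1.2400 4.1600 8.0400 2.5600 1.8400 0.1600] k=[0 4 7 4 3 0]
t=4: x=[0.3200 3.9200 6.5200 4.1600 2.8400 0.2400] k=[2 3 9 2 2 0]
t=5: x=[2.0800 3.4000 7.9600 2.5600 1.8400 0.1600] k=[1 3 6 3 3 2]
t=6: x=[1.1600 3.0800 5.5200 3.2400 2.9200 2.0800] k=[2 5 8 1 5 2]
t=7: x=[2.2400 5.0000 7.2000 1.8800 4.4400 2.2400] k=[0 3 8 4 6 4]
t=8: x=[0.2400 3.1600 7.2800 4.4800 5.6800 4.1600] k=[0 2 7 2 6 6]

0.1533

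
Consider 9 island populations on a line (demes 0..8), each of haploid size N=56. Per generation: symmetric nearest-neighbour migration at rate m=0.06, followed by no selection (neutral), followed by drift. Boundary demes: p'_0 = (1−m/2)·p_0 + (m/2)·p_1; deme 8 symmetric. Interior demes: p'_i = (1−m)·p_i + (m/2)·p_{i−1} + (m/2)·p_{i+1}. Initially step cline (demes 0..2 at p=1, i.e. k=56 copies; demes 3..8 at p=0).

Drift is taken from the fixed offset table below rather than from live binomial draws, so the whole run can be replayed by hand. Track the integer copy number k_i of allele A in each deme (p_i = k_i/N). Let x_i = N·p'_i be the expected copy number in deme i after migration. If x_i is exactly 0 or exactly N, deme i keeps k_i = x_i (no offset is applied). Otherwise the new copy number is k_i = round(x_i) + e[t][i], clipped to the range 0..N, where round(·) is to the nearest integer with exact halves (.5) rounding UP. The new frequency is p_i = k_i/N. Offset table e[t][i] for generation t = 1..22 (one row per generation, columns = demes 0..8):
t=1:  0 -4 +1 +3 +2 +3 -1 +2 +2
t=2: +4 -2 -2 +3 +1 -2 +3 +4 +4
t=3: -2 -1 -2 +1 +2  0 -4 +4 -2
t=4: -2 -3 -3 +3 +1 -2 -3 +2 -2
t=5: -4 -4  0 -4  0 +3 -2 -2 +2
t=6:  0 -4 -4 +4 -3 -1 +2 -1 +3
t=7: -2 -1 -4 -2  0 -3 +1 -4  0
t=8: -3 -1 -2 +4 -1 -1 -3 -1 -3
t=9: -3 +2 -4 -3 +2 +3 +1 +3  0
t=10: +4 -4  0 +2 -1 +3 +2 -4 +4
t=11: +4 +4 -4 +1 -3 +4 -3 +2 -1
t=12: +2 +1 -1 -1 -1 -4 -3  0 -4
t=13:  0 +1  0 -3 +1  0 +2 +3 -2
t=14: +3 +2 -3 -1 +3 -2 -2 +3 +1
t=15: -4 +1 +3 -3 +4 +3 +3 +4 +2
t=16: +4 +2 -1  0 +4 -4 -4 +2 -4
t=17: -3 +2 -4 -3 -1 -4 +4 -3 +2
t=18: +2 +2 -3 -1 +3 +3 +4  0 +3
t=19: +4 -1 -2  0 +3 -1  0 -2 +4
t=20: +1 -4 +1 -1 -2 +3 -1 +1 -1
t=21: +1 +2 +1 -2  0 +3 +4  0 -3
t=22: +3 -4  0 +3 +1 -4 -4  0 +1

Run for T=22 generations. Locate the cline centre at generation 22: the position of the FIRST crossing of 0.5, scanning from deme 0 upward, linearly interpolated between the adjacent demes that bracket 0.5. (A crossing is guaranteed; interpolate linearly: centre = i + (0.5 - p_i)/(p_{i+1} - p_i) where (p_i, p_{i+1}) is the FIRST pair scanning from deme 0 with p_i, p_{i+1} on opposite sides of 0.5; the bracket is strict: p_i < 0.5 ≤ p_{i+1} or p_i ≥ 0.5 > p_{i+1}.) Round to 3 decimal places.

t=0: k=[56 56 56 0 0 0 0 0 0]
t=1: x=[56.0000 56.0000 54.3200 1.6800 0.0000 0.0000 0.0000 0.0000 0.0000] k=[56 56 55 5 0 0 0 0 0]
t=2: x=[56.0000 55.9700 53.5300 6.3500 0.1500 0.0000 0.0000 0.0000 0.0000] k=[56 54 52 9 1 0 0 0 0]
t=3: x=[55.9400 54.0000 50.7700 10.0500 1.2100 0.0300 0.0000 0.0000 0.0000] k=[54 53 49 11 3 0 0 0 0]
t=4: x=[53.9700 52.9100 47.9800 11.9000 3.1500 0.0900 0.0000 0.0000 0.0000] k=[52 50 45 15 4 0 0 0 0]
t=5: x=[51.9400 49.9100 44.2500 15.5700 4.2100 0.1200 0.0000 0.0000 0.0000] k=[48 46 44 12 4 3 0 0 0]
t=6: x=[47.9400 46.0000 43.1000 12.7200 4.2100 2.9400 0.0900 0.0000 0.0000] k=[48 42 39 17 1 2 2 0 0]
t=7: x=[47.8200 42.0900 38.4300 17.1800 1.5100 1.9700 1.9400 0.0600 0.0000] k=[46 41 34 15 2 0 3 0 0]
t=8: x=[45.8500 40.9400 33.6400 15.1800 2.3300 0.1500 2.8200 0.0900 0.0000] k=[43 40 32 19 1 0 0 0 0]
t=9: x=[42.9100 39.8500 31.8500 18.8500 1.5100 0.0300 0.0000 0.0000 0.0000] k=[40 42 28 16 4 3 0 0 0]
t=10: x=[40.0600 41.5200 28.0600 16.0000 4.3300 2.9400 0.0900 0.0000 0.0000] k=[44 38 28 18 3 6 2 0 0]
t=11: x=[43.8200 37.8800 28.0000 17.8500 3.5400 5.7900 2.0600 0.0600 0.0000] k=[48 42 24 19 1 10 0 2 0]
t=12: x=[47.8200 41.6400 24.3900 18.6100 1.8100 9.4300 0.3600 1.8800 0.0600] k=[50 43 23 18 1 5 0 2 0]
t=13: x=[49.7900 42.6100 23.4500 17.6400 1.6300 4.7300 0.2100 1.8800 0.0600] k=[50 44 23 15 3 5 2 5 0]
t=14: x=[49.8200 43.5500 23.3900 14.8800 3.4200 4.8500 2.1800 4.7600 0.1500] k=[53 46 20 14 6 3 0 8 1]
t=15: x=[52.7900 45.4300 20.6000 13.9400 6.1500 3.0000 0.3300 7.5500 1.2100] k=[49 46 24 11 10 6 3 12 3]
t=16: x=[48.9100 45.4300 24.2700 11.3600 9.9100 6.0300 3.3600 11.4600 3.2700] k=[53 47 23 11 14 2 0 13 0]
t=17: x=[52.8200 46.4600 23.3600 11.4500 13.5500 2.3000 0.4500 12.2200 0.3900] k=[50 48 19 8 13 0 4 9 2]
t=18: x=[49.9400 47.1900 19.5400 8.4800 12.4600 0.5100 4.0300 8.6400 2.2100] k=[52 49 17 7 15 4 8 9 5]
t=19: x=[51.9100 48.1300 17.6600 7.5400 14.4300 4.4500 7.9100 8.8500 5.1200] k=[56 47 16 8 17 3 8 7 9]
t=20: x=[55.7300 46.3400 16.6900 8.5100 16.3100 3.5700 7.8200 7.0900 8.9400] k=[56 42 18 8 14 7 7 8 8]
t=21: x=[55.5800 41.7000 18.4200 8.4800 13.6100 7.2100 7.0300 7.9700 8.0000] k=[56 44 19 6 14 10 11 8 5]
t=22: x=[55.6400 43.6100 19.3600 6.6300 13.6400 10.1500 10.8800 8.0000 5.0900] k=[56 40 19 10 15 6 7 8 6]

1.571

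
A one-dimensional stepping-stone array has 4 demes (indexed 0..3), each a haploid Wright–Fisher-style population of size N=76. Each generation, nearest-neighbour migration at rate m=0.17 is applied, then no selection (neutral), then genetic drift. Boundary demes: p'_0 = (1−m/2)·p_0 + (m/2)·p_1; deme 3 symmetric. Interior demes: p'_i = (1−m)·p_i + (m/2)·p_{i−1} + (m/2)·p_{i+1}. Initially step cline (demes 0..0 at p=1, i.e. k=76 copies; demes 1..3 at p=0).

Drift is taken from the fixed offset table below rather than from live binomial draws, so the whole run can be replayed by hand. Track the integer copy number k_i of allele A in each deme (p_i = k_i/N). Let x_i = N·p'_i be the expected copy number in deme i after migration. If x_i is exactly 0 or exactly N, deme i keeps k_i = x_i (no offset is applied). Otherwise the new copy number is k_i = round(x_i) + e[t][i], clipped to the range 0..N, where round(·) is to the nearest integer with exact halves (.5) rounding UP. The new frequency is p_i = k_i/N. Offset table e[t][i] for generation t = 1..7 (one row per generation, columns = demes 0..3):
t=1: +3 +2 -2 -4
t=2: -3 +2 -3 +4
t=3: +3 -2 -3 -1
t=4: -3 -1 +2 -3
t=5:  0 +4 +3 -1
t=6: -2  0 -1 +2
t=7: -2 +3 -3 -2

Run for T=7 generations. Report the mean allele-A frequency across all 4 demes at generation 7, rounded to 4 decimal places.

0.2632

t=0: k=[76 0 0 0]
t=1: x=[69.5400 6.4600 0.0000 0.0000] k=[73 8 0 0]
t=2: x=[67.4750 12.8450 0.6800 0.0000] k=[64 15 0 0]
t=3: x=[59.8350 17.8900 1.2750 0.0000] k=[63 16 0 0]
t=4: x=[59.0050 18.6350 1.3600 0.0000] k=[56 18 3 0]
t=5: x=[52.7700 19.9550 4.0200 0.2550] k=[53 24 7 0]
t=6: x=[50.5350 25.0200 7.8500 0.5950] k=[49 25 7 3]
t=7: x=[46.9600 25.5100 8.1900 3.3400] k=[45 29 5 1]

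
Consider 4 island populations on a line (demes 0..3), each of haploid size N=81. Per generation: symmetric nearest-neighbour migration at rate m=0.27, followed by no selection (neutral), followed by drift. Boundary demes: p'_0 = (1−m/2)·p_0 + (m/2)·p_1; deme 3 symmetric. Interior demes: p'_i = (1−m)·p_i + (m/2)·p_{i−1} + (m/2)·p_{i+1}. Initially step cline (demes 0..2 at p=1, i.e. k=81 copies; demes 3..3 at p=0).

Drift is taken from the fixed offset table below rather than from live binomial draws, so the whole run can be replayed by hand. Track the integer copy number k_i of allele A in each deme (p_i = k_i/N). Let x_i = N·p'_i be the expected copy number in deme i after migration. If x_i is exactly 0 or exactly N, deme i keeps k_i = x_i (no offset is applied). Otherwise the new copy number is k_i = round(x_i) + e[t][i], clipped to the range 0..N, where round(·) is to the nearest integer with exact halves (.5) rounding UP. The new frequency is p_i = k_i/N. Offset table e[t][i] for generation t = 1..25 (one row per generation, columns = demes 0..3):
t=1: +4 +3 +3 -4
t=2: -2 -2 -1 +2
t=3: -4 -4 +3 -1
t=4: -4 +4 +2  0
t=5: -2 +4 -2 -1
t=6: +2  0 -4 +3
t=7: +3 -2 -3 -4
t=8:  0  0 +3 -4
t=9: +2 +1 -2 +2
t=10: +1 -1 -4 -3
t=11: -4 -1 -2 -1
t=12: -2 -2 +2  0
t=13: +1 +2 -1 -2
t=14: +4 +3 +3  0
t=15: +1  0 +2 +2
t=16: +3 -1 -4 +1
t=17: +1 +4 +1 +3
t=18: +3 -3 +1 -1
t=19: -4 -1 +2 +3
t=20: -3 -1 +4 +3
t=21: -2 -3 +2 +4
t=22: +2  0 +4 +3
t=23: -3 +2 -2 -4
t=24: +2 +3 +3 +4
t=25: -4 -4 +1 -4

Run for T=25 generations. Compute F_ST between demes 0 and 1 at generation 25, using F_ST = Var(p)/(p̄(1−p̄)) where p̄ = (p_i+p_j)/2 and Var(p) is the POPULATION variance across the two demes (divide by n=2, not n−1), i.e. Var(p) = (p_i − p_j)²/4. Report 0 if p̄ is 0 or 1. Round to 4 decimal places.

0.0008

t=0: k=[81 81 81 0]
t=1: x=[81.0000 81.0000 70.0650 10.9350] k=[81 81 73 7]
t=2: x=[81.0000 79.9200 65.1700 15.9100] k=[81 78 64 18]
t=3: x=[80.5950 76.5150 59.6800 24.2100] k=[77 73 63 23]
t=4: x=[76.4600 72.1900 58.9500 28.4000] k=[72 76 61 28]
t=5: x=[72.5400 73.4350 58.5700 32.4550] k=[71 77 57 31]
t=6: x=[71.8100 73.4900 56.1900 34.5100] k=[74 73 52 38]
t=7: x=[73.8650 70.3000 52.9450 39.8900] k=[77 68 50 36]
t=8: x=[75.7850 66.7850 50.5400 37.8900] k=[76 67 54 34]
t=9: x=[74.7850 66.4600 53.0550 36.7000] k=[77 67 51 39]
t=10: x=[75.6500 66.1900 51.5400 40.6200] k=[77 65 48 38]
t=11: x=[75.3800 64.3250 48.9450 39.3500] k=[71 63 47 38]
t=12: x=[69.9200 61.9200 47.9450 39.2150] k=[68 60 50 39]
t=13: x=[66.9200 59.7300 49.8650 40.4850] k=[68 62 49 38]
t=14: x=[67.1900 61.0550 49.2700 39.4850] k=[71 64 52 39]
t=15: x=[70.0550 63.3250 51.8650 40.7550] k=[71 63 54 43]
t=16: x=[69.9200 62.8650 53.7300 44.4850] k=[73 62 50 45]
t=17: x=[71.5150 61.8650 50.9450 45.6750] k=[73 66 52 49]
t=18: x=[72.0550 65.0550 53.4850 49.4050] k=[75 62 54 48]
t=19: x=[73.2450 62.6750 54.2700 48.8100] k=[69 62 56 52]
t=20: x=[68.0550 62.1350 56.2700 52.5400] k=[65 61 60 56]
t=21: x=[64.4600 61.4050 59.5950 56.5400] k=[62 58 62 61]
t=22: x=[61.4600 59.0800 61.3250 61.1350] k=[63 59 65 64]
t=23: x=[62.4600 60.3500 64.0550 64.1350] k=[59 62 62 60]
t=24: x=[59.4050 61.5950 61.7300 60.2700] k=[61 65 65 64]
t=25: x=[61.5400 64.4600 64.8650 64.1350] k=[58 60 66 60]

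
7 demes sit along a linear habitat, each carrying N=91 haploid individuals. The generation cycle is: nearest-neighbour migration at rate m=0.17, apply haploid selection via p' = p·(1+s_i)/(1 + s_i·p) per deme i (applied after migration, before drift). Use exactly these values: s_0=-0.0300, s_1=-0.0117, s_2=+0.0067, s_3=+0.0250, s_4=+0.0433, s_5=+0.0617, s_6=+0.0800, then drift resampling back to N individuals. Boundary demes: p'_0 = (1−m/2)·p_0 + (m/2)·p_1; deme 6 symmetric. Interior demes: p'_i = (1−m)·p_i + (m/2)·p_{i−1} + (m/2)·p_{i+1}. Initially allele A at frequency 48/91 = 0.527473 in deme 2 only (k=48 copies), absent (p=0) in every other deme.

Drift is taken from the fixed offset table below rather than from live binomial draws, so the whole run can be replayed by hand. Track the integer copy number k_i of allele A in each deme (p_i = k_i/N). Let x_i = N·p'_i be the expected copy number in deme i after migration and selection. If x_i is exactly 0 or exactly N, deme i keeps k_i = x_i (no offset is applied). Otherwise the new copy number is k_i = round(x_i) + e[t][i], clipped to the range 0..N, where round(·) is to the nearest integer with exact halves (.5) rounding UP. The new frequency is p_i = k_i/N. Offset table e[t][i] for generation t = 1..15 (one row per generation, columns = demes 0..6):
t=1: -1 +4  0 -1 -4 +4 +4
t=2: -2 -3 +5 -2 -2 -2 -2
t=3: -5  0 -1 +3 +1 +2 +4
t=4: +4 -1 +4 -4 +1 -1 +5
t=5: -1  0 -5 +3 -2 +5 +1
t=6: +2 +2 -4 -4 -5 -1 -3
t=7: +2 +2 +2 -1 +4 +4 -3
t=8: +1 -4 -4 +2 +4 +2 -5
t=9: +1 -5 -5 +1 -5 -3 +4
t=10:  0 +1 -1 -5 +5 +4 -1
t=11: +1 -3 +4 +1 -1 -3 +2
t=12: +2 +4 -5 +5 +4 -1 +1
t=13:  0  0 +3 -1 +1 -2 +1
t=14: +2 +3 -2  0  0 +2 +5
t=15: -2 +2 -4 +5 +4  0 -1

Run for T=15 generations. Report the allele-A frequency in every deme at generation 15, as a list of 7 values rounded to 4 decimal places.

t=0: k=[0 0 48 0 0 0 0]
t=1: x=[0.0000 4.0344 39.9896 4.1773 0.0000 0.0000 0.0000] k=[0 8 40 3 0 0 0]
t=2: x=[0.6597 9.9354 34.2776 6.0275 0.2660 0.0000 0.0000] k=[0 7 39 4 0 0 0]
t=3: x=[0.5773 9.0288 33.4461 6.7885 0.3547 0.0000 0.0000] k=[0 9 32 10 1 0 0]
t=4: x=[0.7422 10.0840 28.3051 11.3480 1.7513 0.0902 0.0000] k=[5 9 32 7 3 0 0]
t=5: x=[5.1889 10.5051 28.0494 8.9829 3.2139 0.2707 0.0000] k=[4 11 23 12 1 5 0]
t=6: x=[4.4639 11.3079 21.1532 12.2596 2.3709 4.4834 0.4588] k=[6 13 17 8 0 3 0]
t=7: x=[6.4111 12.6166 15.9828 8.2688 0.9751 2.6392 0.2753] k=[8 15 18 7 5 7 0]
t=8: x=[8.3608 14.5158 16.9017 7.9422 5.5571 6.5918 0.6423] k=[9 11 13 10 10 9 0]
t=9: x=[8.9219 10.8867 12.6475 10.4818 10.2957 8.7838 0.8256] k=[10 6 8 11 5 6 5]
t=10: x=[9.4001 6.4392 8.1343 10.4615 5.8218 6.1653 5.4674] k=[9 7 7 5 11 10 4]
t=11: x=[8.5901 7.0926 6.8723 5.8129 10.8021 10.1002 4.8516] k=[10 4 11 7 10 7 7]
t=12: x=[9.2342 5.0486 10.1249 7.7687 9.8564 7.6649 7.5138] k=[11 9 5 13 14 7 9]
t=13: x=[10.5427 8.7366 6.0576 12.6719 13.8092 8.2009 9.4629] k=[11 9 9 12 15 6 10]
t=14: x=[10.5427 9.0734 9.3107 12.2596 14.4890 7.5072 10.3449] k=[13 12 7 12 14 10 15]
t=15: x=[12.5811 11.5409 7.8980 11.9999 13.9844 11.3464 15.5419] k=[11 14 4 17 18 11 15]

[0.1209, 0.1538, 0.0440, 0.1868, 0.1978, 0.1209, 0.1648]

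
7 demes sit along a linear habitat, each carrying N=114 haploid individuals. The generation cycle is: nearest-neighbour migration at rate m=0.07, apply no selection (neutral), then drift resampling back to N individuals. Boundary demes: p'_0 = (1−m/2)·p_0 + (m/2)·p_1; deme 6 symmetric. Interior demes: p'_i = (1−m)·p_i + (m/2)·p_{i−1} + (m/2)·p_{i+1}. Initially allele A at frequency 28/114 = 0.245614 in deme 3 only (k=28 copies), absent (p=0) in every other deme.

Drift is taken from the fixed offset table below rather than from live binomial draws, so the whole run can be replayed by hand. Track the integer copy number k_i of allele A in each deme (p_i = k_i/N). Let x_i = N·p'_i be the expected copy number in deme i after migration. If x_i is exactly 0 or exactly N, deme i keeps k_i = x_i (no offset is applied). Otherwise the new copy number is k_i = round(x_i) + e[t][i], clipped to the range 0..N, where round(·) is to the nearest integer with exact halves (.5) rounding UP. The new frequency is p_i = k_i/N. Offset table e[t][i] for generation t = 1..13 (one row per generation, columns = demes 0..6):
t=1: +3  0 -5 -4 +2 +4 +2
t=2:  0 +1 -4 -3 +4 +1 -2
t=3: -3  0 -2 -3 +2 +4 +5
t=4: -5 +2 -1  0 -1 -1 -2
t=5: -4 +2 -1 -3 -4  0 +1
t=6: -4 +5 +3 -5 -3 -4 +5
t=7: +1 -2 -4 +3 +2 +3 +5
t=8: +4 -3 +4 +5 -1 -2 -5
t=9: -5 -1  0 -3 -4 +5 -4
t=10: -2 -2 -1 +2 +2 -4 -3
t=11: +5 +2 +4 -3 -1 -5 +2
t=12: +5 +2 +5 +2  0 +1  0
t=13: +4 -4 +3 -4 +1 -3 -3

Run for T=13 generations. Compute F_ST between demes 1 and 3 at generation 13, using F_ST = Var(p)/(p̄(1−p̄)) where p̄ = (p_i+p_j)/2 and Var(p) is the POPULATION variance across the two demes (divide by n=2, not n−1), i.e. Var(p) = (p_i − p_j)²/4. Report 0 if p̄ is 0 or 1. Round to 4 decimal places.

t=0: k=[0 0 0 28 0 0 0]
t=1: x=[0.0000 0.0000 0.9800 26.0400 0.9800 0.0000 0.0000] k=[0 0 0 22 3 0 0]
t=2: x=[0.0000 0.0000 0.7700 20.5650 3.5600 0.1050 0.0000] k=[0 0 0 18 8 1 0]
t=3: x=[0.0000 0.0000 0.6300 17.0200 8.1050 1.2100 0.0350] k=[0 0 0 14 10 5 5]
t=4: x=[0.0000 0.0000 0.4900 13.3700 9.9650 5.1750 5.0000] k=[0 0 0 13 9 4 3]
t=5: x=[0.0000 0.0000 0.4550 12.4050 8.9650 4.1400 3.0350] k=[0 0 0 9 5 4 4]
t=6: x=[0.0000 0.0000 0.3150 8.5450 5.1050 4.0350 4.0000] k=[0 0 3 4 2 0 9]
t=7: x=[0.0000 0.1050 2.9300 3.8950 2.0000 0.3850 8.6850] k=[0 0 0 7 4 3 14]
t=8: x=[0.0000 0.0000 0.2450 6.6500 4.0700 3.4200 13.6150] k=[0 0 4 12 3 1 9]
t=9: x=[0.0000 0.1400 4.1400 11.4050 3.2450 1.3500 8.7200] k=[0 0 4 8 0 6 5]
t=10: x=[0.0000 0.1400 4.0000 7.5800 0.4900 5.7550 5.0350] k=[0 0 3 10 2 2 2]
t=11: x=[0.0000 0.1050 3.1400 9.4750 2.2800 2.0000 2.0000] k=[0 2 7 6 1 0 4]
t=12: x=[0.0700 2.1050 6.7900 5.8600 1.1400 0.1750 3.8600] k=[5 4 12 8 1 1 4]
t=13: x=[4.9650 4.3150 11.5800 7.8950 1.2450 1.1050 3.8950] k=[9 0 15 4 2 0 1]

0.0179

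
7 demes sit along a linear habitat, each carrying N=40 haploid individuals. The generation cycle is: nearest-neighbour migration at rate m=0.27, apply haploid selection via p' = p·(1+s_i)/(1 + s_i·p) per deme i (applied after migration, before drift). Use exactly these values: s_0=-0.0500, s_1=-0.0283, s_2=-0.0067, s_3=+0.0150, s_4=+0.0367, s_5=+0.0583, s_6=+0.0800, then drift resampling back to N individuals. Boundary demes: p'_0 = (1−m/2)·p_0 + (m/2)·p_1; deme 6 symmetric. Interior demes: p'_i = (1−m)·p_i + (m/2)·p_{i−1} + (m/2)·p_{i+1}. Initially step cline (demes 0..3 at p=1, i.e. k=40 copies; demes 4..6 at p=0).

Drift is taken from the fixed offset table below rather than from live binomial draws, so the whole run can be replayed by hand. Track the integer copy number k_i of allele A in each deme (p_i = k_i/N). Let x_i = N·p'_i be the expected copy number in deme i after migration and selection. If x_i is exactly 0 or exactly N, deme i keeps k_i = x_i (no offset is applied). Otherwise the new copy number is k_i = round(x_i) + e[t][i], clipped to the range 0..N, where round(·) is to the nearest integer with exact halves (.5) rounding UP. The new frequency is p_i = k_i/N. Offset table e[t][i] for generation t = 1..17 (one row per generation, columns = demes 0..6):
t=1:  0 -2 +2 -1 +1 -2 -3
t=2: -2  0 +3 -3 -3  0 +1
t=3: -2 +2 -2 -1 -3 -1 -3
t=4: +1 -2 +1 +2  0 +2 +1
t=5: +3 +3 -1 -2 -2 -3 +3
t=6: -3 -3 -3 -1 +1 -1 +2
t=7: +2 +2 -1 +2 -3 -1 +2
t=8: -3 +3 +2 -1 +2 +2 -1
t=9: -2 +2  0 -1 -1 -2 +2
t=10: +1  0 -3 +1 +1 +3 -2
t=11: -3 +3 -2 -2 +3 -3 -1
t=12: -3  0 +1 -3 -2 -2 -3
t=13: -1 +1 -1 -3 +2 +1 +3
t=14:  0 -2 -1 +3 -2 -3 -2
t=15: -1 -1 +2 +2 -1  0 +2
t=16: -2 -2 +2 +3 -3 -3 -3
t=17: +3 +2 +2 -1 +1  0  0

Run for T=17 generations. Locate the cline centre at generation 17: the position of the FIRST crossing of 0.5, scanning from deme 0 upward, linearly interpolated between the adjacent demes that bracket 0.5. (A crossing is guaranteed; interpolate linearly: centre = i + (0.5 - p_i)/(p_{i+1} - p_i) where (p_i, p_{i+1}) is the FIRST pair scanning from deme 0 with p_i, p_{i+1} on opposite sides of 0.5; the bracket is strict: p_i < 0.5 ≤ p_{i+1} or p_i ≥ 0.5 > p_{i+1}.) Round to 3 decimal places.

t=0: k=[40 40 40 40 0 0 0]
t=1: x=[40.0000 40.0000 40.0000 34.6692 5.5706 0.0000 0.0000] k=[40 40 40 34 7 0 0]
t=2: x=[40.0000 40.0000 39.1846 31.2671 9.9673 0.9987 0.0000] k=[40 40 40 28 7 1 0]
t=3: x=[40.0000 40.0000 38.3695 26.9164 9.2794 1.7683 0.1458] k=[40 40 36 26 6 1 0]
t=4: x=[40.0000 39.4445 35.1615 24.7906 8.2587 1.6261 0.1458] k=[40 37 36 27 8 4 1]
t=5: x=[39.5739 37.1961 34.8901 25.7867 10.2982 4.3499 1.5131] k=[40 40 34 24 8 1 5]
t=6: x=[40.0000 39.1669 33.4231 23.3349 9.4731 2.6204 4.7742] k=[40 36 30 22 10 2 7]
t=7: x=[39.4320 35.6193 29.6786 21.6080 10.8222 3.9523 6.7457] k=[40 38 29 24 8 3 9]
t=8: x=[39.7159 36.9757 29.4880 22.6614 9.7483 4.7156 8.7027] k=[37 40 31 22 12 7 8]
t=9: x=[37.2777 38.3348 30.9530 22.0125 12.9891 8.1723 8.3627] k=[35 40 31 21 12 6 10]
t=10: x=[35.4731 38.0576 30.8175 21.2833 12.7155 7.6961 10.0271] k=[36 38 28 22 14 11 8]
t=11: x=[36.0929 36.2844 28.4850 21.8777 15.0115 11.4576 8.9273] k=[33 39 26 20 18 8 8]
t=12: x=[33.5369 36.3407 26.8858 20.6887 17.2728 9.7621 8.5039] k=[31 36 28 18 15 8 6]
t=13: x=[31.3318 34.1021 27.6727 19.0935 14.7944 9.0661 6.6877] k=[30 35 27 16 17 10 10]
t=14: x=[30.3032 33.0823 26.5350 17.7669 16.2667 11.4012 10.5882] k=[30 31 26 21 14 8 9]
t=15: x=[29.7489 29.9759 25.9388 20.8786 14.4661 9.3447 9.4074] k=[29 29 28 23 13 9 11]
t=16: x=[28.5863 28.6329 27.4021 22.4717 14.1377 10.2356 11.3449] k=[27 27 29 25 11 7 8]
t=17: x=[26.5459 27.0196 28.1340 23.7937 12.6598 8.0326 8.3627] k=[30 29 30 23 14 8 8]

3.333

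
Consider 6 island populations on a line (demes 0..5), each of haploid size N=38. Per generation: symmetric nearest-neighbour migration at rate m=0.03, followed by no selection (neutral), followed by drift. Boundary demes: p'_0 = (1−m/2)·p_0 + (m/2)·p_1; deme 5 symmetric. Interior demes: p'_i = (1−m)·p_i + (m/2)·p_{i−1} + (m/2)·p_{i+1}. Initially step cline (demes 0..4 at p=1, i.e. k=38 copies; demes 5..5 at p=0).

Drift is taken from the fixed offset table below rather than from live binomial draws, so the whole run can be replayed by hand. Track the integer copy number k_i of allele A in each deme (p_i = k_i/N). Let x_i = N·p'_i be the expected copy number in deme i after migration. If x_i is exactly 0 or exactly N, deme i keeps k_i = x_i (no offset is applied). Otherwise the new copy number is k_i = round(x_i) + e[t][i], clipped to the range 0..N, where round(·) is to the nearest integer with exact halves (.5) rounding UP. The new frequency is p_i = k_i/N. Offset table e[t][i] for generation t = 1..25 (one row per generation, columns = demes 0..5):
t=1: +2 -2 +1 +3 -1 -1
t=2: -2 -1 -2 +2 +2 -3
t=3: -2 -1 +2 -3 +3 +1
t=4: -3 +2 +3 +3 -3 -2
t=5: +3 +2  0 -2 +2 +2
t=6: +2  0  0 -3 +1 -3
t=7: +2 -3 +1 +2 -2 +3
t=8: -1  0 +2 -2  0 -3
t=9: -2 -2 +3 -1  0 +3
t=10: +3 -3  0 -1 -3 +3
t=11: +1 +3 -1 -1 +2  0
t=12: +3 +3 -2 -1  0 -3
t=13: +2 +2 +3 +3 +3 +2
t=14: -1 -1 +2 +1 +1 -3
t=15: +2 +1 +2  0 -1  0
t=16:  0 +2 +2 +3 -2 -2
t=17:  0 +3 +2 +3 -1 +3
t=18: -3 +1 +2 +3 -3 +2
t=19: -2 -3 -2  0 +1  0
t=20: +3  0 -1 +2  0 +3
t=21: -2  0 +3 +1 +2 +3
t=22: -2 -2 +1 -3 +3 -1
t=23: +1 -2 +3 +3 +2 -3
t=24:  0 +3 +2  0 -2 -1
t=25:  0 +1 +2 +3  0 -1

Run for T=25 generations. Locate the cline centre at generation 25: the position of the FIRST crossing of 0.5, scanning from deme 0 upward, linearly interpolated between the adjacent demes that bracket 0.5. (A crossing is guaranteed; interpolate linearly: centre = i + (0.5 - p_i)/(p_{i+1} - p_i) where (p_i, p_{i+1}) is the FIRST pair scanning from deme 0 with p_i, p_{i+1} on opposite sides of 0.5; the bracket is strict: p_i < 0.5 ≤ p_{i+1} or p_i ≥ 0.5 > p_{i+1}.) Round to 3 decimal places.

4.536

t=0: k=[38 38 38 38 38 0]
t=1: x=[38.0000 38.0000 38.0000 38.0000 37.4300 0.5700] k=[38 38 38 38 36 0]
t=2: x=[38.0000 38.0000 38.0000 37.9700 35.4900 0.5400] k=[38 38 38 38 37 0]
t=3: x=[38.0000 38.0000 38.0000 37.9850 36.4600 0.5550] k=[38 38 38 35 38 2]
t=4: x=[38.0000 38.0000 37.9550 35.0900 37.4150 2.5400] k=[38 38 38 38 34 1]
t=5: x=[38.0000 38.0000 38.0000 37.9400 33.5650 1.4950] k=[38 38 38 36 36 3]
t=6: x=[38.0000 38.0000 37.9700 36.0300 35.5050 3.4950] k=[38 38 38 33 37 0]
t=7: x=[38.0000 38.0000 37.9250 33.1350 36.3850 0.5550] k=[38 38 38 35 34 4]
t=8: x=[38.0000 38.0000 37.9550 35.0300 33.5650 4.4500] k=[38 38 38 33 34 1]
t=9: x=[38.0000 38.0000 37.9250 33.0900 33.4900 1.4950] k=[38 38 38 32 33 4]
t=10: x=[38.0000 38.0000 37.9100 32.1050 32.5500 4.4350] k=[38 38 38 31 30 7]
t=11: x=[38.0000 38.0000 37.8950 31.0900 29.6700 7.3450] k=[38 38 37 30 32 7]
t=12: x=[38.0000 37.9850 36.9100 30.1350 31.5950 7.3750] k=[38 38 35 29 32 4]
t=13: x=[38.0000 37.9550 34.9550 29.1350 31.5350 4.4200] k=[38 38 38 32 35 6]
t=14: x=[38.0000 38.0000 37.9100 32.1350 34.5200 6.4350] k=[38 38 38 33 36 3]
t=15: x=[38.0000 38.0000 37.9250 33.1200 35.4600 3.4950] k=[38 38 38 33 34 3]
t=16: x=[38.0000 38.0000 37.9250 33.0900 33.5200 3.4650] k=[38 38 38 36 32 1]
t=17: x=[38.0000 38.0000 37.9700 35.9700 31.5950 1.4650] k=[38 38 38 38 31 4]
t=18: x=[38.0000 38.0000 38.0000 37.8950 30.7000 4.4050] k=[38 38 38 38 28 6]
t=19: x=[38.0000 38.0000 38.0000 37.8500 27.8200 6.3300] k=[38 38 38 38 29 6]
t=20: x=[38.0000 38.0000 38.0000 37.8650 28.7900 6.3450] k=[38 38 38 38 29 9]
t=21: x=[38.0000 38.0000 38.0000 37.8650 28.8350 9.3000] k=[38 38 38 38 31 12]
t=22: x=[38.0000 38.0000 38.0000 37.8950 30.8200 12.2850] k=[38 38 38 35 34 11]
t=23: x=[38.0000 38.0000 37.9550 35.0300 33.6700 11.3450] k=[38 38 38 38 36 8]
t=24: x=[38.0000 38.0000 38.0000 37.9700 35.6100 8.4200] k=[38 38 38 38 34 7]
t=25: x=[38.0000 38.0000 38.0000 37.9400 33.6550 7.4050] k=[38 38 38 38 34 6]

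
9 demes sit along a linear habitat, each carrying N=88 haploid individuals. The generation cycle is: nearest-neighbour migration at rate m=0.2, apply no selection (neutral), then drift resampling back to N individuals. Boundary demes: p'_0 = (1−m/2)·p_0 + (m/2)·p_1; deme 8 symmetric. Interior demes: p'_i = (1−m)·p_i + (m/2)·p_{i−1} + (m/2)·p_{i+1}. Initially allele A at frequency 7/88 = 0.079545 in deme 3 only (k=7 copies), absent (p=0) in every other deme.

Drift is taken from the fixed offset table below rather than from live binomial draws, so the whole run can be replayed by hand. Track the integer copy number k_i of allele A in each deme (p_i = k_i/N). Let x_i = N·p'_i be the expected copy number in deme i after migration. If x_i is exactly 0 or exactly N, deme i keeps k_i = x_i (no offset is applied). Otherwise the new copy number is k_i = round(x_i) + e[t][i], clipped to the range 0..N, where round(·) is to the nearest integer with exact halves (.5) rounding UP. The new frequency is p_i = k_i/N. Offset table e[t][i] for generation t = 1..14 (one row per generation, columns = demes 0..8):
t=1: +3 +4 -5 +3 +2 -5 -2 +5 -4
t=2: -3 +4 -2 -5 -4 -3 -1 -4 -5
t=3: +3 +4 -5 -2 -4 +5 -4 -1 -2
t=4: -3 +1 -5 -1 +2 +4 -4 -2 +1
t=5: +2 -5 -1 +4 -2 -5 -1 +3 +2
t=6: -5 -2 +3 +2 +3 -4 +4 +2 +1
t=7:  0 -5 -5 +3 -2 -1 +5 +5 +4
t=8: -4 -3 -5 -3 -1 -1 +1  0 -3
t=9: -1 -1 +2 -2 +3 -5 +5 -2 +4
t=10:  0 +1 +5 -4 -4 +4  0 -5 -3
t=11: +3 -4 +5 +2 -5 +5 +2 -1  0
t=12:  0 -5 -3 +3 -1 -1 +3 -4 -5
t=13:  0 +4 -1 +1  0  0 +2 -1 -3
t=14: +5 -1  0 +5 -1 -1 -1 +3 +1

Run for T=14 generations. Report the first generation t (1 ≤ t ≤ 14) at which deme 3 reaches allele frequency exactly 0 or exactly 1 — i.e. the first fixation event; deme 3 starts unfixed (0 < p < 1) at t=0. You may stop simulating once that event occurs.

t=0: k=[0 0 0 7 0 0 0 0 0]
t=1: x=[0.0000 0.0000 0.7000 5.6000 0.7000 0.0000 0.0000 0.0000 0.0000] k=[0 0 0 9 3 0 0 0 0]
t=2: x=[0.0000 0.0000 0.9000 7.5000 3.3000 0.3000 0.0000 0.0000 0.0000] k=[0 0 0 3 0 0 0 0 0]
t=3: x=[0.0000 0.0000 0.3000 2.4000 0.3000 0.0000 0.0000 0.0000 0.0000] k=[0 0 0 0 0 0 0 0 0]

3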